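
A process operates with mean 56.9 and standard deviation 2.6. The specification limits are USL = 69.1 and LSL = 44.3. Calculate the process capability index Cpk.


Cpu = (69.1 - 56.9) / (3 * 2.6) = 1.56
Cpl = (56.9 - 44.3) / (3 * 2.6) = 1.62
Cpk = min(1.56, 1.62) = 1.56

1.56


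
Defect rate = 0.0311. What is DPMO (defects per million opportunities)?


DPMO = defect_rate * 1000000 = 0.0311 * 1000000

31100


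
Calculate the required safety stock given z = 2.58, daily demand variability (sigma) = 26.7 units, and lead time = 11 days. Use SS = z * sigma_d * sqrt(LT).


Formula: SS = z * sigma_d * sqrt(LT)
sqrt(LT) = sqrt(11) = 3.3166
SS = 2.58 * 26.7 * 3.3166
SS = 228.5 units

228.5 units


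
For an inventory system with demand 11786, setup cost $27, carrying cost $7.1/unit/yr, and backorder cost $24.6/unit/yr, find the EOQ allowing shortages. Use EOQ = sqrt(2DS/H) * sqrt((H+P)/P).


Formula: EOQ* = sqrt(2DS/H) * sqrt((H+P)/P)
Base EOQ = sqrt(2*11786*27/7.1) = 299.4 units
Correction = sqrt((7.1+24.6)/24.6) = 1.13517
EOQ* = 299.4 * 1.13517 = 339.9 units

339.9 units


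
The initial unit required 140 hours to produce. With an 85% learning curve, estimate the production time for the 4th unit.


Formula: T_n = T_1 * (learning_rate)^(log2(n)) where learning_rate = rate/100
Doublings = log2(4) = 2
T_n = 140 * 0.85^2
T_n = 140 * 0.7225 = 101.2 hours

101.2 hours


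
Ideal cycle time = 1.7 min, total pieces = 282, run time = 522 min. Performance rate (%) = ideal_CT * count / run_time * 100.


Formula: Performance = (Ideal CT * Total Count) / Run Time * 100
Ideal output time = 1.7 * 282 = 479.4 min
Performance = 479.4 / 522 * 100 = 91.8%

91.8%


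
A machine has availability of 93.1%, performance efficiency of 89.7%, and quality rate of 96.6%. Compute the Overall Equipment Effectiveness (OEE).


Formula: OEE = Availability * Performance * Quality / 10000
A * P = 93.1% * 89.7% / 100 = 83.51%
OEE = 83.51% * 96.6% / 100 = 80.7%

80.7%


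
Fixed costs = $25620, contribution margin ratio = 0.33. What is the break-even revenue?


Formula: BER = Fixed Costs / Contribution Margin Ratio
BER = $25620 / 0.33
BER = $77636.36 (to the nearest cent)

$77636.36


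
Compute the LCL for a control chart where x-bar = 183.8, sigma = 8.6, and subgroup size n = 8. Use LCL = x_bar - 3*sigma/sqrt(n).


LCL = 183.8 - 3 * 8.6 / sqrt(8)

174.68


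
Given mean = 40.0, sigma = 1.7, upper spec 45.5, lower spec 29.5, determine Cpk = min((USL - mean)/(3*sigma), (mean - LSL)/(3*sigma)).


Cpu = (45.5 - 40.0) / (3 * 1.7) = 1.08
Cpl = (40.0 - 29.5) / (3 * 1.7) = 2.06
Cpk = min(1.08, 2.06) = 1.08

1.08


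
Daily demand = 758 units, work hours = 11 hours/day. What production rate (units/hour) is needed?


Formula: Production Rate = Daily Demand / Available Hours
Rate = 758 units/day / 11 hours/day
Rate = 68.9 units/hour

68.9 units/hour


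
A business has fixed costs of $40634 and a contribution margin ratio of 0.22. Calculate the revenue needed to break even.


Formula: BER = Fixed Costs / Contribution Margin Ratio
BER = $40634 / 0.22
BER = $184700.00 (to the nearest cent)

$184700.00


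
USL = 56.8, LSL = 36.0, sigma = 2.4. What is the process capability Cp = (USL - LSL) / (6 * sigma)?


Cp = (56.8 - 36.0) / (6 * 2.4)

1.44


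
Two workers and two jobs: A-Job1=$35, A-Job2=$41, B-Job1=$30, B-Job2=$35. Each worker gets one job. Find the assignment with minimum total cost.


Option 1: A->1 + B->2 = $35 + $35 = $70
Option 2: A->2 + B->1 = $41 + $30 = $71
Min cost = min($70, $71) = $70

$70


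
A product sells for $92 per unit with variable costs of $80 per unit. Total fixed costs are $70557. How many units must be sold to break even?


Formula: BEQ = Fixed Costs / (Price - Variable Cost)
Contribution margin = $92 - $80 = $12/unit
BEQ = ceil($70557 / $12/unit) = ceil(5879.75) = 5880 units

5880 units


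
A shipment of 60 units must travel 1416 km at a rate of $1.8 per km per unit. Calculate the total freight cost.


TC = dist * cost * units = 1416 * 1.8 * 60 = $152928.00

$152928.00


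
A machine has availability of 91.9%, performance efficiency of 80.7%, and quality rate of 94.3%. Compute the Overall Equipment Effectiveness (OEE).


Formula: OEE = Availability * Performance * Quality / 10000
A * P = 91.9% * 80.7% / 100 = 74.16%
OEE = 74.16% * 94.3% / 100 = 69.9%

69.9%


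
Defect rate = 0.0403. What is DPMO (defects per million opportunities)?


DPMO = defect_rate * 1000000 = 0.0403 * 1000000

40300


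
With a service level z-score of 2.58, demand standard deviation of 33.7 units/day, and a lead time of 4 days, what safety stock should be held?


Formula: SS = z * sigma_d * sqrt(LT)
sqrt(LT) = sqrt(4) = 2.0
SS = 2.58 * 33.7 * 2.0
SS = 173.9 units

173.9 units


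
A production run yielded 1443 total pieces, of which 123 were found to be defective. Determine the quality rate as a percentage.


Formula: Quality Rate = Good Pieces / Total Pieces * 100
Good pieces = 1443 - 123 = 1320
QR = 1320 / 1443 * 100 = 91.5%

91.5%


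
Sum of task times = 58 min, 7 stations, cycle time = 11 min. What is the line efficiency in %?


Formula: Efficiency = Sum of Task Times / (N_stations * CT) * 100
Total station capacity = 7 stations * 11 min = 77 min
Efficiency = 58 / 77 * 100 = 75.3%

75.3%


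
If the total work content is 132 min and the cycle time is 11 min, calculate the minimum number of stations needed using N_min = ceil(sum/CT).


Formula: N_min = ceil(Sum of Task Times / Cycle Time)
N_min = ceil(132 min / 11 min) = ceil(12.0)
N_min = 12 stations

12


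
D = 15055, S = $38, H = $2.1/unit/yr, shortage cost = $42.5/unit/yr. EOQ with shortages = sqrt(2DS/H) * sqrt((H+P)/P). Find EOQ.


Formula: EOQ* = sqrt(2DS/H) * sqrt((H+P)/P)
Base EOQ = sqrt(2*15055*38/2.1) = 738.14 units
Correction = sqrt((2.1+42.5)/42.5) = 1.02441
EOQ* = 738.14 * 1.02441 = 756.2 units

756.2 units


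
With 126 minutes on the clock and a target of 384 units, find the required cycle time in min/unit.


Formula: CT = Available Time / Number of Units
CT = 126 min / 384 units
CT = 0.33 min/unit

0.33 min/unit


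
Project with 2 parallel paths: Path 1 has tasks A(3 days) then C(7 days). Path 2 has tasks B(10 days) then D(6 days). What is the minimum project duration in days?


Path 1 = 3 + 7 = 10 days
Path 2 = 10 + 6 = 16 days
Duration = max(10, 16) = 16 days

16 days


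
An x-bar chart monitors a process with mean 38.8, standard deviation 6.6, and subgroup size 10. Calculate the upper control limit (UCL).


UCL = 38.8 + 3 * 6.6 / sqrt(10)

45.06


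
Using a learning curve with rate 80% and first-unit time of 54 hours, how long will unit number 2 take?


Formula: T_n = T_1 * (learning_rate)^(log2(n)) where learning_rate = rate/100
Doublings = log2(2) = 1
T_n = 54 * 0.8^1
T_n = 54 * 0.8 = 43.2 hours

43.2 hours


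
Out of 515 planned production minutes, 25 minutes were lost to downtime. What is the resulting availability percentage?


Formula: Availability = (Planned Time - Downtime) / Planned Time * 100
Uptime = 515 - 25 = 490 min
Availability = 490 / 515 * 100 = 95.1%

95.1%


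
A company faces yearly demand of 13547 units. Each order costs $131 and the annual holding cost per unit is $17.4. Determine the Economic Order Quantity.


Formula: EOQ = sqrt(2 * D * S / H)
Numerator: 2 * 13547 * 131 = 3549314
2DS/H = 3549314 / 17.4 = 203983.6
EOQ = sqrt(203983.6) = 451.6 units

451.6 units


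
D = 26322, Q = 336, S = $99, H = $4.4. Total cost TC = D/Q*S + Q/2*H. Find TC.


TC = 26322/336 * 99 + 336/2 * 4.4

$8494.79


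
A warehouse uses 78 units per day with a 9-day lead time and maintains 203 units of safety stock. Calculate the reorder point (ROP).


Formula: ROP = (Daily Demand * Lead Time) + Safety Stock
Demand during lead time = 78 * 9 = 702 units
ROP = 702 + 203 = 905 units

905 units


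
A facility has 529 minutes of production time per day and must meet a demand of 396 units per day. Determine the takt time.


Formula: Takt Time = Available Production Time / Customer Demand
Takt = 529 min/day / 396 units/day
Takt = 1.34 min/unit

1.34 min/unit


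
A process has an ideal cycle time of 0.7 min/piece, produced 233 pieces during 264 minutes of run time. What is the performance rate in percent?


Formula: Performance = (Ideal CT * Total Count) / Run Time * 100
Ideal output time = 0.7 * 233 = 163.1 min
Performance = 163.1 / 264 * 100 = 61.8%

61.8%


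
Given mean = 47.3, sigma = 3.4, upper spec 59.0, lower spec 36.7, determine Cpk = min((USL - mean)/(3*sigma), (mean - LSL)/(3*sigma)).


Cpu = (59.0 - 47.3) / (3 * 3.4) = 1.15
Cpl = (47.3 - 36.7) / (3 * 3.4) = 1.04
Cpk = min(1.15, 1.04) = 1.04

1.04


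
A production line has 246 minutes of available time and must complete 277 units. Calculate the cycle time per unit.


Formula: CT = Available Time / Number of Units
CT = 246 min / 277 units
CT = 0.89 min/unit

0.89 min/unit


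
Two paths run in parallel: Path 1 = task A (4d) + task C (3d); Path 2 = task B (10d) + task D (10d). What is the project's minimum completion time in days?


Path 1 = 4 + 3 = 7 days
Path 2 = 10 + 10 = 20 days
Duration = max(7, 20) = 20 days

20 days


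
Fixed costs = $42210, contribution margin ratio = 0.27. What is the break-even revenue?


Formula: BER = Fixed Costs / Contribution Margin Ratio
BER = $42210 / 0.27
BER = $156333.33 (to the nearest cent)

$156333.33


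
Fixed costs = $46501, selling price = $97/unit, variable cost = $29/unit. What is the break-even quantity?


Formula: BEQ = Fixed Costs / (Price - Variable Cost)
Contribution margin = $97 - $29 = $68/unit
BEQ = ceil($46501 / $68/unit) = ceil(683.84) = 684 units

684 units


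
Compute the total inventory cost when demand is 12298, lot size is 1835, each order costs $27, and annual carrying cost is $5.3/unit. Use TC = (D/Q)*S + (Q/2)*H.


TC = 12298/1835 * 27 + 1835/2 * 5.3

$5043.70


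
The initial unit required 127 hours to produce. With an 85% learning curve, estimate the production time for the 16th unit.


Formula: T_n = T_1 * (learning_rate)^(log2(n)) where learning_rate = rate/100
Doublings = log2(16) = 4
T_n = 127 * 0.85^4
T_n = 127 * 0.522 = 66.3 hours

66.3 hours


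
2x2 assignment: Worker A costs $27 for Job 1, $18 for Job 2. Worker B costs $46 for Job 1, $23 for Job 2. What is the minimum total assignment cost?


Option 1: A->1 + B->2 = $27 + $23 = $50
Option 2: A->2 + B->1 = $18 + $46 = $64
Min cost = min($50, $64) = $50

$50


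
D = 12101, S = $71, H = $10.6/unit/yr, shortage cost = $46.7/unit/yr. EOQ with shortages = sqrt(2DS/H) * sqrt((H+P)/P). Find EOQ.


Formula: EOQ* = sqrt(2DS/H) * sqrt((H+P)/P)
Base EOQ = sqrt(2*12101*71/10.6) = 402.63 units
Correction = sqrt((10.6+46.7)/46.7) = 1.10769
EOQ* = 402.63 * 1.10769 = 446.0 units

446.0 units


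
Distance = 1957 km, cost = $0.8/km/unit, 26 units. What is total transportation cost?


TC = dist * cost * units = 1957 * 0.8 * 26 = $40705.60

$40705.60


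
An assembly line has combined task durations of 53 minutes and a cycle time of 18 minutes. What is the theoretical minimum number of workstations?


Formula: N_min = ceil(Sum of Task Times / Cycle Time)
N_min = ceil(53 min / 18 min) = ceil(2.9444)
N_min = 3 stations

3


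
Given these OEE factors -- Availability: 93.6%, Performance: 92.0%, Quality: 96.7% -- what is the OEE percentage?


Formula: OEE = Availability * Performance * Quality / 10000
A * P = 93.6% * 92.0% / 100 = 86.11%
OEE = 86.11% * 96.7% / 100 = 83.3%

83.3%


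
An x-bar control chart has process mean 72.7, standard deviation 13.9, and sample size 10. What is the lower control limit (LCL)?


LCL = 72.7 - 3 * 13.9 / sqrt(10)

59.51


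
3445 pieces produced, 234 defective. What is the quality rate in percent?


Formula: Quality Rate = Good Pieces / Total Pieces * 100
Good pieces = 3445 - 234 = 3211
QR = 3211 / 3445 * 100 = 93.2%

93.2%


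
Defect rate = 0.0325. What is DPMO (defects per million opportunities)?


DPMO = defect_rate * 1000000 = 0.0325 * 1000000

32500


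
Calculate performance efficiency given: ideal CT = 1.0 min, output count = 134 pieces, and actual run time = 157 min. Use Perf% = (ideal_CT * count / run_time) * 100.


Formula: Performance = (Ideal CT * Total Count) / Run Time * 100
Ideal output time = 1.0 * 134 = 134.0 min
Performance = 134.0 / 157 * 100 = 85.4%

85.4%


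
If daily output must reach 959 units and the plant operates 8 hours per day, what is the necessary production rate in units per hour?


Formula: Production Rate = Daily Demand / Available Hours
Rate = 959 units/day / 8 hours/day
Rate = 119.9 units/hour

119.9 units/hour


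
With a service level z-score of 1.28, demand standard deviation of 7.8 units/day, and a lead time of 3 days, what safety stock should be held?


Formula: SS = z * sigma_d * sqrt(LT)
sqrt(LT) = sqrt(3) = 1.7321
SS = 1.28 * 7.8 * 1.7321
SS = 17.3 units

17.3 units


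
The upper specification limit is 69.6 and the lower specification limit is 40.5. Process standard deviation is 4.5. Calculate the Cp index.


Cp = (69.6 - 40.5) / (6 * 4.5)

1.08


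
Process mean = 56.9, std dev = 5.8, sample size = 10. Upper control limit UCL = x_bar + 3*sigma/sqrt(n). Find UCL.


UCL = 56.9 + 3 * 5.8 / sqrt(10)

62.4


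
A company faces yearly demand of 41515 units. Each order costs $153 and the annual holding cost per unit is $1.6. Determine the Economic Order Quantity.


Formula: EOQ = sqrt(2 * D * S / H)
Numerator: 2 * 41515 * 153 = 12703590
2DS/H = 12703590 / 1.6 = 7939743.8
EOQ = sqrt(7939743.8) = 2817.8 units

2817.8 units


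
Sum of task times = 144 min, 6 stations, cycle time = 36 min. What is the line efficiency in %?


Formula: Efficiency = Sum of Task Times / (N_stations * CT) * 100
Total station capacity = 6 stations * 36 min = 216 min
Efficiency = 144 / 216 * 100 = 66.7%

66.7%


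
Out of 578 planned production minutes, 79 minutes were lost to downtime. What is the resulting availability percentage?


Formula: Availability = (Planned Time - Downtime) / Planned Time * 100
Uptime = 578 - 79 = 499 min
Availability = 499 / 578 * 100 = 86.3%

86.3%


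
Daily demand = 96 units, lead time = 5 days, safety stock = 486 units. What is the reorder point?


Formula: ROP = (Daily Demand * Lead Time) + Safety Stock
Demand during lead time = 96 * 5 = 480 units
ROP = 480 + 486 = 966 units

966 units


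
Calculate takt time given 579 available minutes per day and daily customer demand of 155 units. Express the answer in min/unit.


Formula: Takt Time = Available Production Time / Customer Demand
Takt = 579 min/day / 155 units/day
Takt = 3.74 min/unit

3.74 min/unit


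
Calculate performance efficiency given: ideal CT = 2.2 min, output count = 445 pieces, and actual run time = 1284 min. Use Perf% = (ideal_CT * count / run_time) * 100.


Formula: Performance = (Ideal CT * Total Count) / Run Time * 100
Ideal output time = 2.2 * 445 = 979.0 min
Performance = 979.0 / 1284 * 100 = 76.2%

76.2%


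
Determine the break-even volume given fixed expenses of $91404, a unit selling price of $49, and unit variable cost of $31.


Formula: BEQ = Fixed Costs / (Price - Variable Cost)
Contribution margin = $49 - $31 = $18/unit
BEQ = ceil($91404 / $18/unit) = ceil(5078.0) = 5078 units

5078 units


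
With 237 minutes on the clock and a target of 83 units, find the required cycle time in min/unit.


Formula: CT = Available Time / Number of Units
CT = 237 min / 83 units
CT = 2.86 min/unit

2.86 min/unit


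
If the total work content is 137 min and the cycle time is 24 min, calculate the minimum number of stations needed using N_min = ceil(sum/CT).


Formula: N_min = ceil(Sum of Task Times / Cycle Time)
N_min = ceil(137 min / 24 min) = ceil(5.7083)
N_min = 6 stations

6


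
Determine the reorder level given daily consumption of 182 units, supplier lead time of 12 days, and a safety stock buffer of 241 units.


Formula: ROP = (Daily Demand * Lead Time) + Safety Stock
Demand during lead time = 182 * 12 = 2184 units
ROP = 2184 + 241 = 2425 units

2425 units


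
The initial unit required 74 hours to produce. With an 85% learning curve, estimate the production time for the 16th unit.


Formula: T_n = T_1 * (learning_rate)^(log2(n)) where learning_rate = rate/100
Doublings = log2(16) = 4
T_n = 74 * 0.85^4
T_n = 74 * 0.522 = 38.6 hours

38.6 hours


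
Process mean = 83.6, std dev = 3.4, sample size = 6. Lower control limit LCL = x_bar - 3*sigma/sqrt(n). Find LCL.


LCL = 83.6 - 3 * 3.4 / sqrt(6)

79.44


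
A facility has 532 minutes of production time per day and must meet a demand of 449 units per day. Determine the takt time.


Formula: Takt Time = Available Production Time / Customer Demand
Takt = 532 min/day / 449 units/day
Takt = 1.18 min/unit

1.18 min/unit


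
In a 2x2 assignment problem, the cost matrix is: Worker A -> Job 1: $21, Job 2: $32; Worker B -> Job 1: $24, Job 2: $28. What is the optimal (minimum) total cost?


Option 1: A->1 + B->2 = $21 + $28 = $49
Option 2: A->2 + B->1 = $32 + $24 = $56
Min cost = min($49, $56) = $49

$49


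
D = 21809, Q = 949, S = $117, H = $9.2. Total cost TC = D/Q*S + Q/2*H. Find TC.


TC = 21809/949 * 117 + 949/2 * 9.2

$7054.18


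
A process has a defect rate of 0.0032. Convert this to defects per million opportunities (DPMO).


DPMO = defect_rate * 1000000 = 0.0032 * 1000000

3200


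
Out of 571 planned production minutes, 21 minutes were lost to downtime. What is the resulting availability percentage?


Formula: Availability = (Planned Time - Downtime) / Planned Time * 100
Uptime = 571 - 21 = 550 min
Availability = 550 / 571 * 100 = 96.3%

96.3%


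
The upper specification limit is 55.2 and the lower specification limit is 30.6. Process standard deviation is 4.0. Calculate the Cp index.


Cp = (55.2 - 30.6) / (6 * 4.0)

1.03


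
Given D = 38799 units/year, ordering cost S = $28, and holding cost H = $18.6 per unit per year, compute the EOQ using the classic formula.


Formula: EOQ = sqrt(2 * D * S / H)
Numerator: 2 * 38799 * 28 = 2172744
2DS/H = 2172744 / 18.6 = 116814.2
EOQ = sqrt(116814.2) = 341.8 units

341.8 units


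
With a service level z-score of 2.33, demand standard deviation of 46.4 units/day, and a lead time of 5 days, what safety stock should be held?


Formula: SS = z * sigma_d * sqrt(LT)
sqrt(LT) = sqrt(5) = 2.2361
SS = 2.33 * 46.4 * 2.2361
SS = 241.7 units

241.7 units


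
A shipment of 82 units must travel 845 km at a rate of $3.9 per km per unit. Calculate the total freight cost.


TC = dist * cost * units = 845 * 3.9 * 82 = $270231.00

$270231.00


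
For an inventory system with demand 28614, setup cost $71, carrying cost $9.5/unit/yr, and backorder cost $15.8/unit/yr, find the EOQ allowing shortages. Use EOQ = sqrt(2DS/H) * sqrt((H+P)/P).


Formula: EOQ* = sqrt(2DS/H) * sqrt((H+P)/P)
Base EOQ = sqrt(2*28614*71/9.5) = 653.99 units
Correction = sqrt((9.5+15.8)/15.8) = 1.26541
EOQ* = 653.99 * 1.26541 = 827.6 units

827.6 units


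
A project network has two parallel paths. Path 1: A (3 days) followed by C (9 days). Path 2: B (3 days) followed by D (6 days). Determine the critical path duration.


Path 1 = 3 + 9 = 12 days
Path 2 = 3 + 6 = 9 days
Duration = max(12, 9) = 12 days

12 days


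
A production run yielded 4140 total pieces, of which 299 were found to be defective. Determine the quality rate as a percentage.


Formula: Quality Rate = Good Pieces / Total Pieces * 100
Good pieces = 4140 - 299 = 3841
QR = 3841 / 4140 * 100 = 92.8%

92.8%


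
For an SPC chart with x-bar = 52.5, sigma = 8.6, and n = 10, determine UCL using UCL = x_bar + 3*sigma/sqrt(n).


UCL = 52.5 + 3 * 8.6 / sqrt(10)

60.66


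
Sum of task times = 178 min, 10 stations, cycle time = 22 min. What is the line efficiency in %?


Formula: Efficiency = Sum of Task Times / (N_stations * CT) * 100
Total station capacity = 10 stations * 22 min = 220 min
Efficiency = 178 / 220 * 100 = 80.9%

80.9%


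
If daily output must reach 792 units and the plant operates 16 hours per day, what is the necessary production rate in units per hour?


Formula: Production Rate = Daily Demand / Available Hours
Rate = 792 units/day / 16 hours/day
Rate = 49.5 units/hour

49.5 units/hour


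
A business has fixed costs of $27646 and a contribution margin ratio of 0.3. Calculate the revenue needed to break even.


Formula: BER = Fixed Costs / Contribution Margin Ratio
BER = $27646 / 0.3
BER = $92153.33 (to the nearest cent)

$92153.33


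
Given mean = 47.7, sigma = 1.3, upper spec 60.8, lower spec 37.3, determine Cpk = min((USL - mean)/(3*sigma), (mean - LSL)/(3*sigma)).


Cpu = (60.8 - 47.7) / (3 * 1.3) = 3.36
Cpl = (47.7 - 37.3) / (3 * 1.3) = 2.67
Cpk = min(3.36, 2.67) = 2.67

2.67


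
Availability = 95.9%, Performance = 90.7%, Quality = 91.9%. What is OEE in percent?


Formula: OEE = Availability * Performance * Quality / 10000
A * P = 95.9% * 90.7% / 100 = 86.98%
OEE = 86.98% * 91.9% / 100 = 79.9%

79.9%


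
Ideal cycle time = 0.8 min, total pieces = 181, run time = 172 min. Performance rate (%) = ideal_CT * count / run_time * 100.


Formula: Performance = (Ideal CT * Total Count) / Run Time * 100
Ideal output time = 0.8 * 181 = 144.8 min
Performance = 144.8 / 172 * 100 = 84.2%

84.2%


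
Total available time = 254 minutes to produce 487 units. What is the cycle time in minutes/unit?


Formula: CT = Available Time / Number of Units
CT = 254 min / 487 units
CT = 0.52 min/unit

0.52 min/unit


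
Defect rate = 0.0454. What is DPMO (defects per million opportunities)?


DPMO = defect_rate * 1000000 = 0.0454 * 1000000

45400


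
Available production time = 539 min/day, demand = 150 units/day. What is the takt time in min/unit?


Formula: Takt Time = Available Production Time / Customer Demand
Takt = 539 min/day / 150 units/day
Takt = 3.59 min/unit

3.59 min/unit


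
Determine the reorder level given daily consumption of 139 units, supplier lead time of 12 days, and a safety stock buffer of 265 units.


Formula: ROP = (Daily Demand * Lead Time) + Safety Stock
Demand during lead time = 139 * 12 = 1668 units
ROP = 1668 + 265 = 1933 units

1933 units


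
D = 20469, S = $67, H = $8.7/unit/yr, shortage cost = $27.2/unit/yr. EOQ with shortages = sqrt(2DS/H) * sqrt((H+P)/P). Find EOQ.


Formula: EOQ* = sqrt(2DS/H) * sqrt((H+P)/P)
Base EOQ = sqrt(2*20469*67/8.7) = 561.49 units
Correction = sqrt((8.7+27.2)/27.2) = 1.14885
EOQ* = 561.49 * 1.14885 = 645.1 units

645.1 units


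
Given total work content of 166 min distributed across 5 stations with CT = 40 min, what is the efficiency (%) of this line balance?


Formula: Efficiency = Sum of Task Times / (N_stations * CT) * 100
Total station capacity = 5 stations * 40 min = 200 min
Efficiency = 166 / 200 * 100 = 83.0%

83.0%


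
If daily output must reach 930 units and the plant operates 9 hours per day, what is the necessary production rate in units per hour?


Formula: Production Rate = Daily Demand / Available Hours
Rate = 930 units/day / 9 hours/day
Rate = 103.3 units/hour

103.3 units/hour


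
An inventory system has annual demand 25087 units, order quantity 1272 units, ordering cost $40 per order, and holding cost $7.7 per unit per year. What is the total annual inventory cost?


TC = 25087/1272 * 40 + 1272/2 * 7.7

$5686.10


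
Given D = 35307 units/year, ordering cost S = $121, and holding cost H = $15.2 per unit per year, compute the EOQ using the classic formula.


Formula: EOQ = sqrt(2 * D * S / H)
Numerator: 2 * 35307 * 121 = 8544294
2DS/H = 8544294 / 15.2 = 562124.6
EOQ = sqrt(562124.6) = 749.7 units

749.7 units


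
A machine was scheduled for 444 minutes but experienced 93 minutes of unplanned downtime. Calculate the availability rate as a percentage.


Formula: Availability = (Planned Time - Downtime) / Planned Time * 100
Uptime = 444 - 93 = 351 min
Availability = 351 / 444 * 100 = 79.1%

79.1%


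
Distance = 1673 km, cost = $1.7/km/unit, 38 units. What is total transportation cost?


TC = dist * cost * units = 1673 * 1.7 * 38 = $108075.80

$108075.80


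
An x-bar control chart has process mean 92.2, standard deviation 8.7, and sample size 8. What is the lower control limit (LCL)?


LCL = 92.2 - 3 * 8.7 / sqrt(8)

82.97


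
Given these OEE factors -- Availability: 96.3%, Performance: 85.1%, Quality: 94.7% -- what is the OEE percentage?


Formula: OEE = Availability * Performance * Quality / 10000
A * P = 96.3% * 85.1% / 100 = 81.95%
OEE = 81.95% * 94.7% / 100 = 77.6%

77.6%


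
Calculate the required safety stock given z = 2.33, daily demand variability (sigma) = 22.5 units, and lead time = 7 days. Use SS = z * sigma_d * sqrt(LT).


Formula: SS = z * sigma_d * sqrt(LT)
sqrt(LT) = sqrt(7) = 2.6458
SS = 2.33 * 22.5 * 2.6458
SS = 138.7 units

138.7 units


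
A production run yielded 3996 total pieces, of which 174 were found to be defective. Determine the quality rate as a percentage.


Formula: Quality Rate = Good Pieces / Total Pieces * 100
Good pieces = 3996 - 174 = 3822
QR = 3822 / 3996 * 100 = 95.6%

95.6%


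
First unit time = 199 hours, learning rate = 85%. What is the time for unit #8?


Formula: T_n = T_1 * (learning_rate)^(log2(n)) where learning_rate = rate/100
Doublings = log2(8) = 3
T_n = 199 * 0.85^3
T_n = 199 * 0.6141 = 122.2 hours

122.2 hours


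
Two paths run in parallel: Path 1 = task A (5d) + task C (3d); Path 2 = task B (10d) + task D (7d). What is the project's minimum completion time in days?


Path 1 = 5 + 3 = 8 days
Path 2 = 10 + 7 = 17 days
Duration = max(8, 17) = 17 days

17 days


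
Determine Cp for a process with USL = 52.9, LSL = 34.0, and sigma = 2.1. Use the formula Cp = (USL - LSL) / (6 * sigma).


Cp = (52.9 - 34.0) / (6 * 2.1)

1.5


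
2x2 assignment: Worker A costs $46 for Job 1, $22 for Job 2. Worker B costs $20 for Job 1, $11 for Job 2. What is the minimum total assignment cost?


Option 1: A->1 + B->2 = $46 + $11 = $57
Option 2: A->2 + B->1 = $22 + $20 = $42
Min cost = min($57, $42) = $42

$42


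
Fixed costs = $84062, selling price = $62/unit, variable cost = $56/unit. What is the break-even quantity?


Formula: BEQ = Fixed Costs / (Price - Variable Cost)
Contribution margin = $62 - $56 = $6/unit
BEQ = ceil($84062 / $6/unit) = ceil(14010.33) = 14011 units

14011 units


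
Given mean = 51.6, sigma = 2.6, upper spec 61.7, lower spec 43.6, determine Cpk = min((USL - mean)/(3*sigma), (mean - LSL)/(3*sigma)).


Cpu = (61.7 - 51.6) / (3 * 2.6) = 1.29
Cpl = (51.6 - 43.6) / (3 * 2.6) = 1.03
Cpk = min(1.29, 1.03) = 1.03

1.03


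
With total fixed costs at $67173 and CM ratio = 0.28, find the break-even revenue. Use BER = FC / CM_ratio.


Formula: BER = Fixed Costs / Contribution Margin Ratio
BER = $67173 / 0.28
BER = $239903.57 (to the nearest cent)

$239903.57


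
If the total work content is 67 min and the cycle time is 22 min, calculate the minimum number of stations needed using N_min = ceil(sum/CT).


Formula: N_min = ceil(Sum of Task Times / Cycle Time)
N_min = ceil(67 min / 22 min) = ceil(3.0455)
N_min = 4 stations

4


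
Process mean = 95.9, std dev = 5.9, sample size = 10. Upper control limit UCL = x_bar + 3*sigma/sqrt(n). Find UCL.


UCL = 95.9 + 3 * 5.9 / sqrt(10)

101.5


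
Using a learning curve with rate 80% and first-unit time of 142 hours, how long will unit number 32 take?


Formula: T_n = T_1 * (learning_rate)^(log2(n)) where learning_rate = rate/100
Doublings = log2(32) = 5
T_n = 142 * 0.8^5
T_n = 142 * 0.3277 = 46.5 hours

46.5 hours


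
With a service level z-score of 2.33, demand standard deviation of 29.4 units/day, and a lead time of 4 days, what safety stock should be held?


Formula: SS = z * sigma_d * sqrt(LT)
sqrt(LT) = sqrt(4) = 2.0
SS = 2.33 * 29.4 * 2.0
SS = 137.0 units

137.0 units


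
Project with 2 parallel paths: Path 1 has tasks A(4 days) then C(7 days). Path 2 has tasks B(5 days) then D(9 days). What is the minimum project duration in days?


Path 1 = 4 + 7 = 11 days
Path 2 = 5 + 9 = 14 days
Duration = max(11, 14) = 14 days

14 days


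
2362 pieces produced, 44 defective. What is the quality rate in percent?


Formula: Quality Rate = Good Pieces / Total Pieces * 100
Good pieces = 2362 - 44 = 2318
QR = 2318 / 2362 * 100 = 98.1%

98.1%


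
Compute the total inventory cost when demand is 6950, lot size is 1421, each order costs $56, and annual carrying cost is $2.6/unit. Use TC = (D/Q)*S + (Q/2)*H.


TC = 6950/1421 * 56 + 1421/2 * 2.6

$2121.19


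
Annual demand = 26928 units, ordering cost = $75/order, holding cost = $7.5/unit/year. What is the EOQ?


Formula: EOQ = sqrt(2 * D * S / H)
Numerator: 2 * 26928 * 75 = 4039200
2DS/H = 4039200 / 7.5 = 538560.0
EOQ = sqrt(538560.0) = 733.9 units

733.9 units


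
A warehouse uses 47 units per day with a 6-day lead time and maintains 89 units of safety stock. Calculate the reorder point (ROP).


Formula: ROP = (Daily Demand * Lead Time) + Safety Stock
Demand during lead time = 47 * 6 = 282 units
ROP = 282 + 89 = 371 units

371 units


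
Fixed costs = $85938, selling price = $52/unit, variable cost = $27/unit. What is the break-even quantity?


Formula: BEQ = Fixed Costs / (Price - Variable Cost)
Contribution margin = $52 - $27 = $25/unit
BEQ = ceil($85938 / $25/unit) = ceil(3437.52) = 3438 units

3438 units


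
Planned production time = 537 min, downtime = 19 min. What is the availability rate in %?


Formula: Availability = (Planned Time - Downtime) / Planned Time * 100
Uptime = 537 - 19 = 518 min
Availability = 518 / 537 * 100 = 96.5%

96.5%


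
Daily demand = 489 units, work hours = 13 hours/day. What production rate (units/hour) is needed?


Formula: Production Rate = Daily Demand / Available Hours
Rate = 489 units/day / 13 hours/day
Rate = 37.6 units/hour

37.6 units/hour


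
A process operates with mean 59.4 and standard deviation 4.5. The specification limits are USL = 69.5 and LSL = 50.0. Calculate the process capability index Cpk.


Cpu = (69.5 - 59.4) / (3 * 4.5) = 0.75
Cpl = (59.4 - 50.0) / (3 * 4.5) = 0.7
Cpk = min(0.75, 0.7) = 0.7

0.7


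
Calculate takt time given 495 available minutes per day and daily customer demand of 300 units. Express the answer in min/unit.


Formula: Takt Time = Available Production Time / Customer Demand
Takt = 495 min/day / 300 units/day
Takt = 1.65 min/unit

1.65 min/unit


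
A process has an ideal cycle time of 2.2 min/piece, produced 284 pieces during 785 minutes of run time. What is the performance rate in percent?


Formula: Performance = (Ideal CT * Total Count) / Run Time * 100
Ideal output time = 2.2 * 284 = 624.8 min
Performance = 624.8 / 785 * 100 = 79.6%

79.6%


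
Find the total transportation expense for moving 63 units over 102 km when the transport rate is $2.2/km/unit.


TC = dist * cost * units = 102 * 2.2 * 63 = $14137.20

$14137.20


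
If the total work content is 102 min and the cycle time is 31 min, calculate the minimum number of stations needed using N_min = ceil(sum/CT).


Formula: N_min = ceil(Sum of Task Times / Cycle Time)
N_min = ceil(102 min / 31 min) = ceil(3.2903)
N_min = 4 stations

4


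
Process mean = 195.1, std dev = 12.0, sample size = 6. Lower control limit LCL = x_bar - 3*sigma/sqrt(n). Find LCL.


LCL = 195.1 - 3 * 12.0 / sqrt(6)

180.4


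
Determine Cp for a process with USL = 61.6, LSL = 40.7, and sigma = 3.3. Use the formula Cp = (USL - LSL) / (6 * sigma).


Cp = (61.6 - 40.7) / (6 * 3.3)

1.06


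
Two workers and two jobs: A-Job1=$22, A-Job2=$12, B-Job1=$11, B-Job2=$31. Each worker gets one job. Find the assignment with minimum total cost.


Option 1: A->1 + B->2 = $22 + $31 = $53
Option 2: A->2 + B->1 = $12 + $11 = $23
Min cost = min($53, $23) = $23

$23


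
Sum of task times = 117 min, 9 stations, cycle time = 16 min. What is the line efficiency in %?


Formula: Efficiency = Sum of Task Times / (N_stations * CT) * 100
Total station capacity = 9 stations * 16 min = 144 min
Efficiency = 117 / 144 * 100 = 81.3%

81.3%


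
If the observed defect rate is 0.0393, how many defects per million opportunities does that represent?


DPMO = defect_rate * 1000000 = 0.0393 * 1000000

39300


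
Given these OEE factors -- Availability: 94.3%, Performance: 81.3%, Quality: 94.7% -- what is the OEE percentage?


Formula: OEE = Availability * Performance * Quality / 10000
A * P = 94.3% * 81.3% / 100 = 76.67%
OEE = 76.67% * 94.7% / 100 = 72.6%

72.6%


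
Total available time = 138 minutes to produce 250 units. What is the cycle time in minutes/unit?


Formula: CT = Available Time / Number of Units
CT = 138 min / 250 units
CT = 0.55 min/unit

0.55 min/unit


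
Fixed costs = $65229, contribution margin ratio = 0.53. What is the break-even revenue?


Formula: BER = Fixed Costs / Contribution Margin Ratio
BER = $65229 / 0.53
BER = $123073.58 (to the nearest cent)

$123073.58


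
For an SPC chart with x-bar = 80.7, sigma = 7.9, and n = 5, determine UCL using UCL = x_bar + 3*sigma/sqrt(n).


UCL = 80.7 + 3 * 7.9 / sqrt(5)

91.3


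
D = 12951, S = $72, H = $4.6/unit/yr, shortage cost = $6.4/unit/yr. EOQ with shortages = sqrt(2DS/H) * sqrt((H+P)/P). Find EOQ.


Formula: EOQ* = sqrt(2DS/H) * sqrt((H+P)/P)
Base EOQ = sqrt(2*12951*72/4.6) = 636.73 units
Correction = sqrt((4.6+6.4)/6.4) = 1.31101
EOQ* = 636.73 * 1.31101 = 834.8 units

834.8 units


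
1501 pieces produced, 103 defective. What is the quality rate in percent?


Formula: Quality Rate = Good Pieces / Total Pieces * 100
Good pieces = 1501 - 103 = 1398
QR = 1398 / 1501 * 100 = 93.1%

93.1%


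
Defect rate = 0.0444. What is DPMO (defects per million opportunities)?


DPMO = defect_rate * 1000000 = 0.0444 * 1000000

44400


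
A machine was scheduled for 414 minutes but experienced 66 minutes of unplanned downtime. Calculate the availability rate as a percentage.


Formula: Availability = (Planned Time - Downtime) / Planned Time * 100
Uptime = 414 - 66 = 348 min
Availability = 348 / 414 * 100 = 84.1%

84.1%


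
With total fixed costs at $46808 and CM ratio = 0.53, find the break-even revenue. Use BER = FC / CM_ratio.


Formula: BER = Fixed Costs / Contribution Margin Ratio
BER = $46808 / 0.53
BER = $88316.98 (to the nearest cent)

$88316.98


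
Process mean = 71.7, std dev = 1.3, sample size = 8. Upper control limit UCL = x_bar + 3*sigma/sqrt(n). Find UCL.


UCL = 71.7 + 3 * 1.3 / sqrt(8)

73.08


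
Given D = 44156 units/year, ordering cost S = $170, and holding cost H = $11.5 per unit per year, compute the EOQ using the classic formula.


Formula: EOQ = sqrt(2 * D * S / H)
Numerator: 2 * 44156 * 170 = 15013040
2DS/H = 15013040 / 11.5 = 1305481.7
EOQ = sqrt(1305481.7) = 1142.6 units

1142.6 units


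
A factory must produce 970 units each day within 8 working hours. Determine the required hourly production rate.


Formula: Production Rate = Daily Demand / Available Hours
Rate = 970 units/day / 8 hours/day
Rate = 121.3 units/hour

121.3 units/hour


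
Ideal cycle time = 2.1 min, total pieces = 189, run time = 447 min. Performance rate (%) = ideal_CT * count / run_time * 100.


Formula: Performance = (Ideal CT * Total Count) / Run Time * 100
Ideal output time = 2.1 * 189 = 396.9 min
Performance = 396.9 / 447 * 100 = 88.8%

88.8%


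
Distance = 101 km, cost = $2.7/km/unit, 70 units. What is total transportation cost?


TC = dist * cost * units = 101 * 2.7 * 70 = $19089.00

$19089.00


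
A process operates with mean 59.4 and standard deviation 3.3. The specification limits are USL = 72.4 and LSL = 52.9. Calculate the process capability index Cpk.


Cpu = (72.4 - 59.4) / (3 * 3.3) = 1.31
Cpl = (59.4 - 52.9) / (3 * 3.3) = 0.66
Cpk = min(1.31, 0.66) = 0.66

0.66


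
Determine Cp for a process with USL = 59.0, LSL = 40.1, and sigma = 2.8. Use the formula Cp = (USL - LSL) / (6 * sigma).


Cp = (59.0 - 40.1) / (6 * 2.8)

1.13


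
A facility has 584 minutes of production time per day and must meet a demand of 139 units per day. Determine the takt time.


Formula: Takt Time = Available Production Time / Customer Demand
Takt = 584 min/day / 139 units/day
Takt = 4.2 min/unit

4.2 min/unit


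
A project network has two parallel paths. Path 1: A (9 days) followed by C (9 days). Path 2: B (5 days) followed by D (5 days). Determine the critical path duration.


Path 1 = 9 + 9 = 18 days
Path 2 = 5 + 5 = 10 days
Duration = max(18, 10) = 18 days

18 days


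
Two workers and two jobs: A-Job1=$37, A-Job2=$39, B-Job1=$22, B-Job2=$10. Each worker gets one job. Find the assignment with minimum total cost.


Option 1: A->1 + B->2 = $37 + $10 = $47
Option 2: A->2 + B->1 = $39 + $22 = $61
Min cost = min($47, $61) = $47

$47


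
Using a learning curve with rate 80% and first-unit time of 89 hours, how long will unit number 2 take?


Formula: T_n = T_1 * (learning_rate)^(log2(n)) where learning_rate = rate/100
Doublings = log2(2) = 1
T_n = 89 * 0.8^1
T_n = 89 * 0.8 = 71.2 hours

71.2 hours


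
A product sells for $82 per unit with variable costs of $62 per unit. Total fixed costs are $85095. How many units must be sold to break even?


Formula: BEQ = Fixed Costs / (Price - Variable Cost)
Contribution margin = $82 - $62 = $20/unit
BEQ = ceil($85095 / $20/unit) = ceil(4254.75) = 4255 units

4255 units


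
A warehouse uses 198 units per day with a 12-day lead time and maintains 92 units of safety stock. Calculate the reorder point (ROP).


Formula: ROP = (Daily Demand * Lead Time) + Safety Stock
Demand during lead time = 198 * 12 = 2376 units
ROP = 2376 + 92 = 2468 units

2468 units


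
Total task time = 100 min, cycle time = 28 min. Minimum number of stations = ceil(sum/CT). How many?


Formula: N_min = ceil(Sum of Task Times / Cycle Time)
N_min = ceil(100 min / 28 min) = ceil(3.5714)
N_min = 4 stations

4


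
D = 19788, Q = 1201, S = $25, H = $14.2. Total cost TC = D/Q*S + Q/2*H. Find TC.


TC = 19788/1201 * 25 + 1201/2 * 14.2

$8939.01


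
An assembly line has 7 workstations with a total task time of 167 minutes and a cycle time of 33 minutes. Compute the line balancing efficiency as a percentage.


Formula: Efficiency = Sum of Task Times / (N_stations * CT) * 100
Total station capacity = 7 stations * 33 min = 231 min
Efficiency = 167 / 231 * 100 = 72.3%

72.3%


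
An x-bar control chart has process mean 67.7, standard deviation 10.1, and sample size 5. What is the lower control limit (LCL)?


LCL = 67.7 - 3 * 10.1 / sqrt(5)

54.15


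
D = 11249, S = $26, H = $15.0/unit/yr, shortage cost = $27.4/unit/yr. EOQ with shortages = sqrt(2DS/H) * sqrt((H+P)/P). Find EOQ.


Formula: EOQ* = sqrt(2DS/H) * sqrt((H+P)/P)
Base EOQ = sqrt(2*11249*26/15.0) = 197.48 units
Correction = sqrt((15.0+27.4)/27.4) = 1.24396
EOQ* = 197.48 * 1.24396 = 245.7 units

245.7 units


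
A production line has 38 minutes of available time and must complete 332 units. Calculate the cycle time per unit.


Formula: CT = Available Time / Number of Units
CT = 38 min / 332 units
CT = 0.11 min/unit

0.11 min/unit


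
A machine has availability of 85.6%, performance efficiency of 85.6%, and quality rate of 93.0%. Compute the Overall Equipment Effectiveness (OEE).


Formula: OEE = Availability * Performance * Quality / 10000
A * P = 85.6% * 85.6% / 100 = 73.27%
OEE = 73.27% * 93.0% / 100 = 68.1%

68.1%


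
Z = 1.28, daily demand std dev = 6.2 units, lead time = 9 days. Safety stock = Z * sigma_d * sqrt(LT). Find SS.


Formula: SS = z * sigma_d * sqrt(LT)
sqrt(LT) = sqrt(9) = 3.0
SS = 1.28 * 6.2 * 3.0
SS = 23.8 units

23.8 units
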